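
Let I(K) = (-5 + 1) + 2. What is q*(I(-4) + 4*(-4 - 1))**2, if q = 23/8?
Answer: 2783/2 ≈ 1391.5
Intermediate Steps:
q = 23/8 (q = 23*(1/8) = 23/8 ≈ 2.8750)
I(K) = -2 (I(K) = -4 + 2 = -2)
q*(I(-4) + 4*(-4 - 1))**2 = 23*(-2 + 4*(-4 - 1))**2/8 = 23*(-2 + 4*(-5))**2/8 = 23*(-2 - 20)**2/8 = (23/8)*(-22)**2 = (23/8)*484 = 2783/2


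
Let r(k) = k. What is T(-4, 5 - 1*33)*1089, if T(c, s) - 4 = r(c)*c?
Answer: 21780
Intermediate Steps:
T(c, s) = 4 + c**2 (T(c, s) = 4 + c*c = 4 + c**2)
T(-4, 5 - 1*33)*1089 = (4 + (-4)**2)*1089 = (4 + 16)*1089 = 20*1089 = 21780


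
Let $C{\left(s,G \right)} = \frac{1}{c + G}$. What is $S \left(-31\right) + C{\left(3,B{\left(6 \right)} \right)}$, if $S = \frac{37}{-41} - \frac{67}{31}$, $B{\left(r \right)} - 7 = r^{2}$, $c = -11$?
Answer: $\frac{124649}{1312} \approx 95.007$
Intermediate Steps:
$B{\left(r \right)} = 7 + r^{2}$
$S = - \frac{3894}{1271}$ ($S = 37 \left(- \frac{1}{41}\right) - \frac{67}{31} = - \frac{37}{41} - \frac{67}{31} = - \frac{3894}{1271} \approx -3.0637$)
$C{\left(s,G \right)} = \frac{1}{-11 + G}$
$S \left(-31\right) + C{\left(3,B{\left(6 \right)} \right)} = \left(- \frac{3894}{1271}\right) \left(-31\right) + \frac{1}{-11 + \left(7 + 6^{2}\right)} = \frac{3894}{41} + \frac{1}{-11 + \left(7 + 36\right)} = \frac{3894}{41} + \frac{1}{-11 + 43} = \frac{3894}{41} + \frac{1}{32} = \frac{124649}{1312}$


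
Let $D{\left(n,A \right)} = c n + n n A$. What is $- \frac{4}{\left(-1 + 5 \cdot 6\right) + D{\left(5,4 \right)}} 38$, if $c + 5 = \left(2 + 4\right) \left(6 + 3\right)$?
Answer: $- \frac{76}{187} \approx -0.40642$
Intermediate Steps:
$c = 49$ ($c = -5 + \left(2 + 4\right) \left(6 + 3\right) = -5 + 6 \cdot 9 = -5 + 54 = 49$)
$D{\left(n,A \right)} = 49 n + A n^{2}$ ($D{\left(n,A \right)} = 49 n + n n A = 49 n + n^{2} A = 49 n + A n^{2}$)
$- \frac{4}{\left(-1 + 5 \cdot 6\right) + D{\left(5,4 \right)}} 38 = - \frac{4}{\left(-1 + 5 \cdot 6\right) + 5 \left(49 + 4 \cdot 5\right)} 38 = - \frac{4}{\left(-1 + 30\right) + 5 \left(49 + 20\right)} 38 = - \frac{4}{29 + 5 \cdot 69} \cdot 38 = - \frac{4}{29 + 345} \cdot 38 = - \frac{4}{374} \cdot 38 = \left(-4\right) \frac{1}{374} \cdot 38 = \left(- \frac{2}{187}\right) 38 = - \frac{76}{187}$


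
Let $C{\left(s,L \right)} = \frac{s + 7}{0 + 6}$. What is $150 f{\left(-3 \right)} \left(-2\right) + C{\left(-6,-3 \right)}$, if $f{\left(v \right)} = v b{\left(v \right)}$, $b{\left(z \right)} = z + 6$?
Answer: $\frac{16201}{6} \approx 2700.2$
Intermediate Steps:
$b{\left(z \right)} = 6 + z$
$C{\left(s,L \right)} = \frac{7}{6} + \frac{s}{6}$ ($C{\left(s,L \right)} = \frac{7 + s}{6} = \left(7 + s\right) \frac{1}{6} = \frac{7}{6} + \frac{s}{6}$)
$f{\left(v \right)} = v \left(6 + v\right)$
$150 f{\left(-3 \right)} \left(-2\right) + C{\left(-6,-3 \right)} = 150 - 3 \left(6 - 3\right) \left(-2\right) + \left(\frac{7}{6} + \frac{1}{6} \left(-6\right)\right) = 150 \left(-3\right) 3 \left(-2\right) + \left(\frac{7}{6} - 1\right) = 150 \left(\left(-9\right) \left(-2\right)\right) + \frac{1}{6} = 150 \cdot 18 + \frac{1}{6} = 2700 + \frac{1}{6} = \frac{16201}{6}$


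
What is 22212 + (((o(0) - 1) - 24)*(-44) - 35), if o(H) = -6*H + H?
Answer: 23277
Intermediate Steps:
o(H) = -5*H
22212 + (((o(0) - 1) - 24)*(-44) - 35) = 22212 + (((-5*0 - 1) - 24)*(-44) - 35) = 22212 + (((0 - 1) - 24)*(-44) - 35) = 22212 + ((-1 - 24)*(-44) - 35) = 22212 + (-25*(-44) - 35) = 22212 + (1100 - 35) = 22212 + 1065 = 23277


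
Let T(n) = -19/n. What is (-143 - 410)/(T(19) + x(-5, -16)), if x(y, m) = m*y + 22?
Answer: -553/101 ≈ -5.4753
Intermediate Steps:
x(y, m) = 22 + m*y
(-143 - 410)/(T(19) + x(-5, -16)) = (-143 - 410)/(-19/19 + (22 - 16*(-5))) = -553/(-19*1/19 + (22 + 80)) = -553/(-1 + 102) = -553/101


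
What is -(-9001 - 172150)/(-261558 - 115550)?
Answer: -181151/377108 ≈ -0.48037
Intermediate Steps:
-(-9001 - 172150)/(-261558 - 115550) = -(-181151)/(-377108) = -(-181151)*(-1)/377108 = -1*181151/377108 = -181151/377108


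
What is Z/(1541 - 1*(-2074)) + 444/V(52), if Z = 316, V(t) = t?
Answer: 405373/46995 ≈ 8.6259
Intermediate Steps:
Z/(1541 - 1*(-2074)) + 444/V(52) = 316/(1541 - 1*(-2074)) + 444/52 = 316/(1541 + 2074) + 444*(1/52) = 316/3615 + 111/13 = 405373/46995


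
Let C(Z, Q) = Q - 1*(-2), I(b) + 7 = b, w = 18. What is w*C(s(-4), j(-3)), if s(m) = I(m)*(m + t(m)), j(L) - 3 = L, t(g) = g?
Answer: 36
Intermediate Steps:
I(b) = -7 + b
j(L) = 3 + L
s(m) = 2*m*(-7 + m) (s(m) = (-7 + m)*(m + m) = (-7 + m)*(2*m) = 2*m*(-7 + m))
C(Z, Q) = 2 + Q (C(Z, Q) = Q + 2 = 2 + Q)
w*C(s(-4), j(-3)) = 18*(2 + (3 - 3)) = 18*(2 + 0) = 18*2 = 36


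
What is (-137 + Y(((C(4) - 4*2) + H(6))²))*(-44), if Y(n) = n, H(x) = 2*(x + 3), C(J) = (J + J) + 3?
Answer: -13376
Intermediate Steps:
C(J) = 3 + 2*J (C(J) = 2*J + 3 = 3 + 2*J)
H(x) = 6 + 2*x (H(x) = 2*(3 + x) = 6 + 2*x)
(-137 + Y(((C(4) - 4*2) + H(6))²))*(-44) = (-137 + (((3 + 2*4) - 4*2) + (6 + 2*6))²)*(-44) = (-137 + (((3 + 8) - 8) + (6 + 12))²)*(-44) = (-137 + ((11 - 8) + 18)²)*(-44) = (-137 + (3 + 18)²)*(-44) = (-137 + 21²)*(-44) = (-137 + 441)*(-44) = 304*(-44) = -13376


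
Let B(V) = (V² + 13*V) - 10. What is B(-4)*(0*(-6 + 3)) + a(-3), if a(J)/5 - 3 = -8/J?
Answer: 85/3 ≈ 28.333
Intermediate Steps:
B(V) = -10 + V² + 13*V
a(J) = 15 - 40/J (a(J) = 15 + 5*(-8/J) = 15 - 40/J)
B(-4)*(0*(-6 + 3)) + a(-3) = (-10 + (-4)² + 13*(-4))*(0*(-6 + 3)) + (15 - 40/(-3)) = (-10 + 16 - 52)*(0*(-3)) + (15 - 40*(-⅓)) = -46*0 + (15 + 40/3) = 0 + 85/3 = 85/3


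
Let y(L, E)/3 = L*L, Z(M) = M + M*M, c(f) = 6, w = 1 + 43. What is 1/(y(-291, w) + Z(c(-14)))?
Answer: 1/254085 ≈ 3.9357e-6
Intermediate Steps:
w = 44
Z(M) = M + M²
y(L, E) = 3*L² (y(L, E) = 3*(L*L) = 3*L²)
1/(y(-291, w) + Z(c(-14))) = 1/(3*(-291)² + 6*(1 + 6)) = 1/(3*84681 + 6*7) = 1/(254043 + 42) = 1/254085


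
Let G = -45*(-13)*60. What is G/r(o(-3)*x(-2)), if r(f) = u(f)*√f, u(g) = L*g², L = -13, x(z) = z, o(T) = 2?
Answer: 675*I/8 ≈ 84.375*I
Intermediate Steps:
G = 35100 (G = 585*60 = 35100)
u(g) = -13*g²
r(f) = -13*f^(5/2) (r(f) = (-13*f²)*√f = -13*f^(5/2))
G/r(o(-3)*x(-2)) = 35100/((-13*32*I)) = 35100/((-416*I)) = 35100*(I/416) = 675*I/8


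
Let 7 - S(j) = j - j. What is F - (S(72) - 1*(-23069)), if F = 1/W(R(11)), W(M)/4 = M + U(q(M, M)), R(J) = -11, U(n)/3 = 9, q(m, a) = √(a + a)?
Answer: -1476863/64 ≈ -23076.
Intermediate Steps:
S(j) = 7 (S(j) = 7 - (j - j) = 7 - 1*0 = 7 + 0 = 7)
q(m, a) = √2*√a (q(m, a) = √(2*a) = √2*√a)
U(n) = 27 (U(n) = 3*9 = 27)
W(M) = 108 + 4*M (W(M) = 4*(M + 27) = 4*(27 + M) = 108 + 4*M)
F = 1/64 (F = 1/(108 + 4*(-11)) = 1/(108 - 44) = 1/64 ≈ 0.015625)
F - (S(72) - 1*(-23069)) = 1/64 - (7 - 1*(-23069)) = 1/64 - (7 + 23069) = 1/64 - 1*23076 = 1/64 - 23076 = -1476863/64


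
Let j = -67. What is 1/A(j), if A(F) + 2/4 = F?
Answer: -2/135 ≈ -0.014815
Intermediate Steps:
A(F) = -½ + F
1/A(j) = 1/(-½ - 67) = 1/(-135/2) = -2/135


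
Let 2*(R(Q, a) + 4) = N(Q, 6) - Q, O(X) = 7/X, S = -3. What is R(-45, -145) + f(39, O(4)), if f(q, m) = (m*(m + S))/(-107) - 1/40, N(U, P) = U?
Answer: -34279/8560 ≈ -4.0046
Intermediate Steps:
R(Q, a) = -4 (R(Q, a) = -4 + (Q - Q)/2 = -4 + (1/2)*0 = -4 + 0 = -4)
f(q, m) = -1/40 - m*(-3 + m)/107 (f(q, m) = (m*(m - 3))/(-107) - 1/40 = (m*(-3 + m))*(-1/107) - 1*1/40 = -m*(-3 + m)/107 - 1/40 = -1/40 - m*(-3 + m)/107)
R(-45, -145) + f(39, O(4)) = -4 + (-1/40 - (7/4)**2/107 + 3*(7/4)/107) = -4 + (-1/40 - (7*(1/4))**2/107 + 3*(7*(1/4))/107) = -4 + (-1/40 - (7/4)**2/107 + (3/107)*(7/4)) = -4 + (-1/40 - 1/107*49/16 + 21/428) = -4 + (-1/40 - 49/1712 + 21/428) = -4 - 39/8560 = -34279/8560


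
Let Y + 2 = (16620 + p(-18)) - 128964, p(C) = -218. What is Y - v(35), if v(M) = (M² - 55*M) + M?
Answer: -111899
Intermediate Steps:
v(M) = M² - 54*M
Y = -112564 (Y = -2 + ((16620 - 218) - 128964) = -2 + (16402 - 128964) = -2 - 112562 = -112564)
Y - v(35) = -112564 - 35*(-54 + 35) = -112564 - 35*(-19) = -112564 - 1*(-665) = -112564 + 665 = -111899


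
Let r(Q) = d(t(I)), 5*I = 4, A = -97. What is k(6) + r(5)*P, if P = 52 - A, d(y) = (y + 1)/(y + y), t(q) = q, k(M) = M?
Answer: 1389/8 ≈ 173.63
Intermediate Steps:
I = ⅘ (I = (⅕)*4 = ⅘ ≈ 0.80000)
d(y) = (1 + y)/(2*y) (d(y) = (1 + y)/((2*y)) = (1 + y)*(1/(2*y)) = (1 + y)/(2*y))
P = 149 (P = 52 - 1*(-97) = 52 + 97 = 149)
r(Q) = 9/8 (r(Q) = (1 + ⅘)/(2*(⅘)) = (½)*(5/4)*(9/5) = 9/8)
k(6) + r(5)*P = 6 + (9/8)*149 = 6 + 1341/8 = 1389/8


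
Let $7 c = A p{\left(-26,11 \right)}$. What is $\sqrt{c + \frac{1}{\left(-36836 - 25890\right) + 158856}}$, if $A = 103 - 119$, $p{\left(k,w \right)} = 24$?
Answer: $\frac{i \sqrt{24839741196830}}{672910} \approx 7.4066 i$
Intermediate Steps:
$A = -16$
$c = - \frac{384}{7}$ ($c = \frac{\left(-16\right) 24}{7} = \frac{1}{7} \left(-384\right) = - \frac{384}{7} \approx -54.857$)
$\sqrt{c + \frac{1}{\left(-36836 - 25890\right) + 158856}} = \sqrt{- \frac{384}{7} + \frac{1}{\left(-36836 - 25890\right) + 158856}} = \sqrt{- \frac{384}{7} + \frac{1}{-62726 + 158856}} = \sqrt{- \frac{384}{7} + \frac{1}{96130}} = \sqrt{- \frac{36913913}{672910}} = \frac{i \sqrt{24839741196830}}{672910}$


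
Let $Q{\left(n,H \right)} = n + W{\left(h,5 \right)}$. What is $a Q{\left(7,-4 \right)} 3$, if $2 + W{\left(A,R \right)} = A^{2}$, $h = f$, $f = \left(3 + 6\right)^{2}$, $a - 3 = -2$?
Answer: $19698$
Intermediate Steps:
$a = 1$ ($a = 3 - 2 = 1$)
$f = 81$ ($f = 9^{2} = 81$)
$h = 81$
$W{\left(A,R \right)} = -2 + A^{2}$
$Q{\left(n,H \right)} = 6559 + n$ ($Q{\left(n,H \right)} = n - \left(2 - 81^{2}\right) = n + \left(-2 + 6561\right) = n + 6559 = 6559 + n$)
$a Q{\left(7,-4 \right)} 3 = 1 \left(6559 + 7\right) 3 = 1 \cdot 6566 \cdot 3 = 6566 \cdot 3 = 19698$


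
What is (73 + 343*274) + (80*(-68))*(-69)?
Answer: 469415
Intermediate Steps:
(73 + 343*274) + (80*(-68))*(-69) = (73 + 93982) - 5440*(-69) = 94055 + 375360 = 469415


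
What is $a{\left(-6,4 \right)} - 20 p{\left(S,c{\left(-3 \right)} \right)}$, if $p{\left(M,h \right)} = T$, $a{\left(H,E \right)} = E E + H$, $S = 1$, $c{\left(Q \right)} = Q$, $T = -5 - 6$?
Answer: $230$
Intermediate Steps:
$T = -11$ ($T = -5 - 6 = -11$)
$a{\left(H,E \right)} = H + E^{2}$ ($a{\left(H,E \right)} = E^{2} + H = H + E^{2}$)
$p{\left(M,h \right)} = -11$
$a{\left(-6,4 \right)} - 20 p{\left(S,c{\left(-3 \right)} \right)} = \left(-6 + 4^{2}\right) - -220 = \left(-6 + 16\right) + 220 = 10 + 220 = 230$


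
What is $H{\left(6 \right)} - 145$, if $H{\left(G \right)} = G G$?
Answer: $-109$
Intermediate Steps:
$H{\left(G \right)} = G^{2}$
$H{\left(6 \right)} - 145 = 6^{2} - 145 = 36 - 145 = -109$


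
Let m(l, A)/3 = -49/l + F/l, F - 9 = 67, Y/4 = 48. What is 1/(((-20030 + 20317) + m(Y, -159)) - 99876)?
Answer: -64/6373669 ≈ -1.0041e-5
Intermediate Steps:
Y = 192 (Y = 4*48 = 192)
F = 76 (F = 9 + 67 = 76)
m(l, A) = 81/l (m(l, A) = 3*(-49/l + 76/l) = 3*(27/l) = 81/l)
1/(((-20030 + 20317) + m(Y, -159)) - 99876) = 1/(((-20030 + 20317) + 81/192) - 99876) = 1/((287 + 81*(1/192)) - 99876) = 1/((287 + 27/64) - 99876) = 1/(18395/64 - 99876) = 1/(-6373669/64) = -64/6373669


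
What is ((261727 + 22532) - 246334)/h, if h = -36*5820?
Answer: -7585/41904 ≈ -0.18101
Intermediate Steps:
h = -209520
((261727 + 22532) - 246334)/h = ((261727 + 22532) - 246334)/(-209520) = (284259 - 246334)*(-1/209520) = 37925*(-1/209520) = -7585/41904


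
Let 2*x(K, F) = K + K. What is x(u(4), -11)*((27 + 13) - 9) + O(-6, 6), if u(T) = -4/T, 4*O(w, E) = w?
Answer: -65/2 ≈ -32.500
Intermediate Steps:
O(w, E) = w/4
x(K, F) = K (x(K, F) = (K + K)/2 = (2*K)/2 = K)
x(u(4), -11)*((27 + 13) - 9) + O(-6, 6) = (-4/4)*((27 + 13) - 9) + (¼)*(-6) = (-4*¼)*(40 - 9) - 3/2 = -1*31 - 3/2 = -31 - 3/2 = -65/2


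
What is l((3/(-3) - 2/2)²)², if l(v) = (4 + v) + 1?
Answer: 81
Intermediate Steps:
l(v) = 5 + v
l((3/(-3) - 2/2)²)² = (5 + (3/(-3) - 2/2)²)² = (5 + (3*(-⅓) - 2*½)²)² = (5 + (-1 - 1)²)² = (5 + (-2)²)² = (5 + 4)² = 9² = 81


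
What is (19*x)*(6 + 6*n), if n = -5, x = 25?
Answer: -11400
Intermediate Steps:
(19*x)*(6 + 6*n) = (19*25)*(6 + 6*(-5)) = 475*(6 - 30) = 475*(-24) = -11400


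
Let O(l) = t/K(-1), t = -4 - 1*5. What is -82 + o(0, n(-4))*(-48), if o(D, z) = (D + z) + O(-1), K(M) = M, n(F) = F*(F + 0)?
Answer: -1282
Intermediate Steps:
n(F) = F**2 (n(F) = F*F = F**2)
t = -9 (t = -4 - 5 = -9)
O(l) = 9 (O(l) = -9/(-1) = -9*(-1) = 9)
o(D, z) = 9 + D + z (o(D, z) = (D + z) + 9 = 9 + D + z)
-82 + o(0, n(-4))*(-48) = -82 + (9 + 0 + (-4)**2)*(-48) = -82 + (9 + 0 + 16)*(-48) = -82 + 25*(-48) = -82 - 1200 = -1282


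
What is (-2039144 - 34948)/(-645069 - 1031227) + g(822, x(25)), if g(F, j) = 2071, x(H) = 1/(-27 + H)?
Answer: 868420777/419074 ≈ 2072.2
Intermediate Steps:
(-2039144 - 34948)/(-645069 - 1031227) + g(822, x(25)) = (-2039144 - 34948)/(-645069 - 1031227) + 2071 = -2074092/(-1676296) + 2071 = -2074092*(-1/1676296) + 2071 = 518523/419074 + 2071 = 868420777/419074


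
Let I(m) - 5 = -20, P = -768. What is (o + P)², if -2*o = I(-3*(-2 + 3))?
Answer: 2313441/4 ≈ 5.7836e+5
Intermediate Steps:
I(m) = -15 (I(m) = 5 - 20 = -15)
o = 15/2 (o = -½*(-15) = 15/2 ≈ 7.5000)
(o + P)² = (15/2 - 768)² = (-1521/2)² = 2313441/4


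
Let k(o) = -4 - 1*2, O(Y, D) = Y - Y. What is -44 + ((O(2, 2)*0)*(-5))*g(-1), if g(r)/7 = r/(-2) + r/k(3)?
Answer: -44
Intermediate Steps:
O(Y, D) = 0
k(o) = -6 (k(o) = -4 - 2 = -6)
g(r) = -14*r/3 (g(r) = 7*(r/(-2) + r/(-6)) = 7*(r*(-1/2) + r*(-1/6)) = 7*(-r/2 - r/6) = 7*(-2*r/3) = -14*r/3)
-44 + ((O(2, 2)*0)*(-5))*g(-1) = -44 + ((0*0)*(-5))*(-14/3*(-1)) = -44 + (0*(-5))*(14/3) = -44 + 0*(14/3) = -44 + 0 = -44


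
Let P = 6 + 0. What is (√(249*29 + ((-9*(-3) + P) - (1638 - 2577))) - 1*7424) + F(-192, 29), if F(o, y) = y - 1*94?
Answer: -7489 + √8193 ≈ -7398.5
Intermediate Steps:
F(o, y) = -94 + y (F(o, y) = y - 94 = -94 + y)
P = 6
(√(249*29 + ((-9*(-3) + P) - (1638 - 2577))) - 1*7424) + F(-192, 29) = (√(249*29 + ((-9*(-3) + 6) - (1638 - 2577))) - 1*7424) + (-94 + 29) = (√(7221 + ((27 + 6) - 1*(-939))) - 7424) - 65 = (√(7221 + (33 + 939)) - 7424) - 65 = (√(7221 + 972) - 7424) - 65 = (√8193 - 7424) - 65 = (-7424 + √8193) - 65 = -7489 + √8193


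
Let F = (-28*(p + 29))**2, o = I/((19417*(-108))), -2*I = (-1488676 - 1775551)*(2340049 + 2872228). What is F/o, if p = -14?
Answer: -15098659200/347225618671 ≈ -0.043484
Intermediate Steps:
I = 17014055314879/2 (I = -(-1488676 - 1775551)*(2340049 + 2872228)/2 = -(-3264227)*5212277/2 = -1/2*(-17014055314879) = 17014055314879/2 ≈ 8.5070e+12)
o = -17014055314879/4194072 (o = 17014055314879/(2*((19417*(-108)))) = (17014055314879/2)/(-2097036) = (17014055314879/2)*(-1/2097036) = -17014055314879/4194072 ≈ -4.0567e+6)
F = 176400 (F = (-28*(-14 + 29))**2 = (-28*15)**2 = (-420)**2 = 176400)
F/o = 176400/(-17014055314879/4194072) = 176400*(-4194072/17014055314879) = -15098659200/347225618671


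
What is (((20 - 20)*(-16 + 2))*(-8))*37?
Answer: 0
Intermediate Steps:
(((20 - 20)*(-16 + 2))*(-8))*37 = ((0*(-14))*(-8))*37 = (0*(-8))*37 = 0*37 = 0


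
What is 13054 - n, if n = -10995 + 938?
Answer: 23111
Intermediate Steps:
n = -10057
13054 - n = 13054 - 1*(-10057) = 13054 + 10057 = 23111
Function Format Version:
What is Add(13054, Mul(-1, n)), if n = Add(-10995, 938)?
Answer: 23111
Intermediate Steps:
n = -10057
Add(13054, Mul(-1, n)) = Add(13054, Mul(-1, -10057)) = Add(13054, 10057) = 23111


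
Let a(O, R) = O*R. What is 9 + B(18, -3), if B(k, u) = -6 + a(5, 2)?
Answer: 13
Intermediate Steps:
B(k, u) = 4 (B(k, u) = -6 + 5*2 = -6 + 10 = 4)
9 + B(18, -3) = 9 + 4 = 13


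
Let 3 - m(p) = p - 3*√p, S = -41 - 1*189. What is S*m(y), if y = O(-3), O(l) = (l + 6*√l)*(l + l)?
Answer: 3450 - 2070*√(2 - 4*I*√3) - 8280*I*√3 ≈ -992.33 - 11000.0*I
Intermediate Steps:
S = -230 (S = -41 - 189 = -230)
O(l) = 2*l*(l + 6*√l) (O(l) = (l + 6*√l)*(2*l) = 2*l*(l + 6*√l))
y = 18 - 36*I*√3 (y = 2*(-3)² + 12*(-3)^(3/2) = 2*9 + 12*(-3*I*√3) = 18 - 36*I*√3 ≈ 18.0 - 62.354*I)
m(p) = 3 - p + 3*√p (m(p) = 3 - (p - 3*√p) = 3 + (-p + 3*√p) = 3 - p + 3*√p)
S*m(y) = -230*(3 - (18 - 36*I*√3) + 3*√(18 - 36*I*√3)) = -230*(3 + (-18 + 36*I*√3) + 3*√(18 - 36*I*√3)) = -230*(-15 + 3*√(18 - 36*I*√3) + 36*I*√3) = 3450 - 690*√(18 - 36*I*√3) - 8280*I*√3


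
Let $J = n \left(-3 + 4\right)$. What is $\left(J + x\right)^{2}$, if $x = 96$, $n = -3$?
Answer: $8649$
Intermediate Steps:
$J = -3$ ($J = - 3 \left(-3 + 4\right) = \left(-3\right) 1 = -3$)
$\left(J + x\right)^{2} = \left(-3 + 96\right)^{2} = 93^{2} = 8649$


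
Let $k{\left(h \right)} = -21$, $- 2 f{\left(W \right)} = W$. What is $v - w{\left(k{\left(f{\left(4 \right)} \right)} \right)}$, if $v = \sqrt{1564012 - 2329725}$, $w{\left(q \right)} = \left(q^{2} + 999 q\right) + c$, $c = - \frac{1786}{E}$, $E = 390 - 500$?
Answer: $\frac{1128697}{55} + i \sqrt{765713} \approx 20522.0 + 875.05 i$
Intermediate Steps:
$E = -110$ ($E = 390 - 500 = -110$)
$f{\left(W \right)} = - \frac{W}{2}$
$c = \frac{893}{55}$ ($c = - \frac{1786}{-110} = \left(-1786\right) \left(- \frac{1}{110}\right) = \frac{893}{55} \approx 16.236$)
$w{\left(q \right)} = \frac{893}{55} + q^{2} + 999 q$ ($w{\left(q \right)} = \left(q^{2} + 999 q\right) + \frac{893}{55} = \frac{893}{55} + q^{2} + 999 q$)
$v = i \sqrt{765713}$ ($v = \sqrt{-765713} = i \sqrt{765713} \approx 875.05 i$)
$v - w{\left(k{\left(f{\left(4 \right)} \right)} \right)} = i \sqrt{765713} - \left(\frac{893}{55} + \left(-21\right)^{2} + 999 \left(-21\right)\right) = i \sqrt{765713} - \left(\frac{893}{55} + 441 - 20979\right) = i \sqrt{765713} - - \frac{1128697}{55} = i \sqrt{765713} + \frac{1128697}{55} = \frac{1128697}{55} + i \sqrt{765713}$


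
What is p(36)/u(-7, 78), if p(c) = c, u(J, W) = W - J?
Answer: 36/85 ≈ 0.42353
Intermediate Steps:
p(36)/u(-7, 78) = 36/(78 - 1*(-7)) = 36/(78 + 7) = 36/85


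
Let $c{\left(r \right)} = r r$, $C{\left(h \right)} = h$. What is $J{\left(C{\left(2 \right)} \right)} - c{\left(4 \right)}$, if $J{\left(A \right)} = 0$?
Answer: $-16$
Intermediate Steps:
$c{\left(r \right)} = r^{2}$
$J{\left(C{\left(2 \right)} \right)} - c{\left(4 \right)} = 0 - 4^{2} = 0 - 16 = -16$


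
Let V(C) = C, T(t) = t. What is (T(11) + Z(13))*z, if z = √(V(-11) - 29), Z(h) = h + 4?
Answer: 56*I*√10 ≈ 177.09*I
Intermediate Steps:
Z(h) = 4 + h
z = 2*I*√10 (z = √(-11 - 29) = √(-40) = 2*I*√10 ≈ 6.3246*I)
(T(11) + Z(13))*z = (11 + (4 + 13))*(2*I*√10) = (11 + 17)*(2*I*√10) = 28*(2*I*√10) = 56*I*√10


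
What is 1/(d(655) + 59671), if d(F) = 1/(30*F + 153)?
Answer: 19803/1181664814 ≈ 1.6759e-5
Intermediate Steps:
d(F) = 1/(153 + 30*F)
1/(d(655) + 59671) = 1/(1/(3*(51 + 10*655)) + 59671) = 1/(1/(3*(51 + 6550)) + 59671) = 1/((⅓)/6601 + 59671) = 1/((⅓)*(1/6601) + 59671) = 1/(1/19803 + 59671) = 1/(1181664814/19803) = 19803/1181664814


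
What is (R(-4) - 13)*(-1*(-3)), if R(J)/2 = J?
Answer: -63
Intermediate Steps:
R(J) = 2*J
(R(-4) - 13)*(-1*(-3)) = (2*(-4) - 13)*(-1*(-3)) = (-8 - 13)*3 = -21*3 = -63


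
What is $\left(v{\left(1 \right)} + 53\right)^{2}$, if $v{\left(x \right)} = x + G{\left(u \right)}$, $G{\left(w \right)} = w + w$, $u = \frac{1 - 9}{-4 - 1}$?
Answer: $\frac{81796}{25} \approx 3271.8$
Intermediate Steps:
$u = \frac{8}{5}$ ($u = \frac{1 - 9}{-5} = \left(-8\right) \left(- \frac{1}{5}\right) = \frac{8}{5} \approx 1.6$)
$G{\left(w \right)} = 2 w$
$v{\left(x \right)} = \frac{16}{5} + x$ ($v{\left(x \right)} = x + 2 \cdot \frac{8}{5} = x + \frac{16}{5} = \frac{16}{5} + x$)
$\left(v{\left(1 \right)} + 53\right)^{2} = \left(\left(\frac{16}{5} + 1\right) + 53\right)^{2} = \left(\frac{21}{5} + 53\right)^{2} = \left(\frac{286}{5}\right)^{2} = \frac{81796}{25}$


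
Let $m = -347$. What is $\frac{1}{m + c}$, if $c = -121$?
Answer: $- \frac{1}{468} \approx -0.0021368$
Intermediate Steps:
$\frac{1}{m + c} = \frac{1}{-347 - 121} = \frac{1}{-468} = - \frac{1}{468}$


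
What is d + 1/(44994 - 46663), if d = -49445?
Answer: -82523706/1669 ≈ -49445.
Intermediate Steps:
d + 1/(44994 - 46663) = -49445 + 1/(44994 - 46663) = -49445 + 1/(-1669) = -49445 - 1/1669 = -82523706/1669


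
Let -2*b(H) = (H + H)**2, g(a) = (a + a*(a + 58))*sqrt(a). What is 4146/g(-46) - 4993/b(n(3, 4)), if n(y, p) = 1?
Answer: 4993/2 + 2073*I*sqrt(46)/13754 ≈ 2496.5 + 1.0222*I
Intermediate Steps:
g(a) = sqrt(a)*(a + a*(58 + a)) (g(a) = (a + a*(58 + a))*sqrt(a) = sqrt(a)*(a + a*(58 + a)))
b(H) = -2*H**2 (b(H) = -(H + H)**2/2 = -4*H**2/2 = -2*H**2)
4146/g(-46) - 4993/b(n(3, 4)) = 4146/(((-46)**(3/2)*(59 - 46))) - 4993/((-2*1**2)) = 4146/((-46*I*sqrt(46)*13)) - 4993/((-2*1)) = 4146/((-598*I*sqrt(46))) - 4993/(-2) = 4146*(I*sqrt(46)/27508) - 4993*(-1/2) = 2073*I*sqrt(46)/13754 + 4993/2 = 4993/2 + 2073*I*sqrt(46)/13754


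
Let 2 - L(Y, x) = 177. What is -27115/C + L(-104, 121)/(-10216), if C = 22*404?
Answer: -1565065/515908 ≈ -3.0336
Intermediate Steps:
L(Y, x) = -175 (L(Y, x) = 2 - 1*177 = 2 - 177 = -175)
C = 8888
-27115/C + L(-104, 121)/(-10216) = -27115/8888 - 175/(-10216) = -27115*1/8888 - 175*(-1/10216) = -2465/808 + 175/10216 = -1565065/515908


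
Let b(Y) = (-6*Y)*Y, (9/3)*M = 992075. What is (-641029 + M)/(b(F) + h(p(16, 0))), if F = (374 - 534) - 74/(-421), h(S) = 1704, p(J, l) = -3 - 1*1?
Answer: 41253374473/20146812084 ≈ 2.0476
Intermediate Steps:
p(J, l) = -4 (p(J, l) = -3 - 1 = -4)
M = 992075/3 (M = (⅓)*992075 = 992075/3 ≈ 3.3069e+5)
F = -67286/421 (F = -160 - 74*(-1/421) = -160 + 74/421 = -67286/421 ≈ -159.82)
b(Y) = -6*Y²
(-641029 + M)/(b(F) + h(p(16, 0))) = (-641029 + 992075/3)/(-6*(-67286/421)² + 1704) = -931012/(3*(-6*4527405796/177241 + 1704)) = -931012/(3*(-27164434776/177241 + 1704)) = -931012/(3*(-26862416112/177241)) = -931012/3*(-177241/26862416112) = 41253374473/20146812084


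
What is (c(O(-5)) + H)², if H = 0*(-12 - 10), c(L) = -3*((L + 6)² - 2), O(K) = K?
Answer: 9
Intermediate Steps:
c(L) = 6 - 3*(6 + L)² (c(L) = -3*((6 + L)² - 2) = -3*(-2 + (6 + L)²) = 6 - 3*(6 + L)²)
H = 0 (H = 0*(-22) = 0)
(c(O(-5)) + H)² = ((6 - 3*(6 - 5)²) + 0)² = ((6 - 3*1²) + 0)² = ((6 - 3*1) + 0)² = ((6 - 3) + 0)² = (3 + 0)² = 3² = 9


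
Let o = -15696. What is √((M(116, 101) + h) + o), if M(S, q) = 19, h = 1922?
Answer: I*√13755 ≈ 117.28*I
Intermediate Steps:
√((M(116, 101) + h) + o) = √((19 + 1922) - 15696) = √(1941 - 15696) = √(-13755) = I*√13755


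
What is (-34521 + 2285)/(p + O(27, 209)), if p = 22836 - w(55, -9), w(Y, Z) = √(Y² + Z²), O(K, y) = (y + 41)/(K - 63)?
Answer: -238437248904/168856705585 - 10444464*√3106/168856705585 ≈ -1.4155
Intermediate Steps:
O(K, y) = (41 + y)/(-63 + K)
p = 22836 - √3106 (p = 22836 - √(55² + (-9)²) = 22836 - √(3025 + 81) = 22836 - √3106 ≈ 22780.)
(-34521 + 2285)/(p + O(27, 209)) = (-34521 + 2285)/((22836 - √3106) + (41 + 209)/(-63 + 27)) = -32236/((22836 - √3106) + 250/(-36)) = -32236/((22836 - √3106) - 1/36*250) = -32236/((22836 - √3106) - 125/18) = -32236/(410923/18 - √3106)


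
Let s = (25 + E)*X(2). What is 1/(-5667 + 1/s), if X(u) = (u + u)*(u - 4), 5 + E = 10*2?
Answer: -320/1813441 ≈ -0.00017646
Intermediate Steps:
E = 15 (E = -5 + 10*2 = -5 + 20 = 15)
X(u) = 2*u*(-4 + u) (X(u) = (2*u)*(-4 + u) = 2*u*(-4 + u))
s = -320 (s = (25 + 15)*(2*2*(-4 + 2)) = 40*(2*2*(-2)) = 40*(-8) = -320)
1/(-5667 + 1/s) = 1/(-5667 + 1/(-320)) = 1/(-5667 - 1/320) = 1/(-1813441/320) = -320/1813441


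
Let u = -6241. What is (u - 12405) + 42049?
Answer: 23403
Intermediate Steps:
(u - 12405) + 42049 = (-6241 - 12405) + 42049 = -18646 + 42049 = 23403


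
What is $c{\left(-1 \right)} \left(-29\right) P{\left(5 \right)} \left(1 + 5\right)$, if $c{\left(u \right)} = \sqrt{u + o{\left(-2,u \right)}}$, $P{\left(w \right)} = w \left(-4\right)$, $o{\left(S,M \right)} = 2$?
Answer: $3480$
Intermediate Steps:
$P{\left(w \right)} = - 4 w$
$c{\left(u \right)} = \sqrt{2 + u}$ ($c{\left(u \right)} = \sqrt{u + 2} = \sqrt{2 + u}$)
$c{\left(-1 \right)} \left(-29\right) P{\left(5 \right)} \left(1 + 5\right) = \sqrt{2 - 1} \left(-29\right) \left(-4\right) 5 \left(1 + 5\right) = \sqrt{1} \left(-29\right) \left(\left(-20\right) 6\right) = 1 \left(-29\right) \left(-120\right) = \left(-29\right) \left(-120\right) = 3480$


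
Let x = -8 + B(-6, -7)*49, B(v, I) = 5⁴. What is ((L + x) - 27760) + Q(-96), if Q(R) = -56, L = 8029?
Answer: 10830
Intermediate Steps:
B(v, I) = 625
x = 30617 (x = -8 + 625*49 = -8 + 30625 = 30617)
((L + x) - 27760) + Q(-96) = ((8029 + 30617) - 27760) - 56 = (38646 - 27760) - 56 = 10886 - 56 = 10830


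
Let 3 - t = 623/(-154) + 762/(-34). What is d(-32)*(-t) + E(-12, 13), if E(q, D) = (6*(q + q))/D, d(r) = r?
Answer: 2264608/2431 ≈ 931.55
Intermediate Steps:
E(q, D) = 12*q/D (E(q, D) = (6*(2*q))/D = (12*q)/D = 12*q/D)
t = 11017/374 (t = 3 - (623/(-154) + 762/(-34)) = 3 - (623*(-1/154) + 762*(-1/34)) = 3 - (-89/22 - 381/17) = 3 - 1*(-9895/374) = 3 + 9895/374 = 11017/374 ≈ 29.457)
d(-32)*(-t) + E(-12, 13) = -(-32)*11017/374 + 12*(-12)/13 = -32*(-11017/374) + 12*(-12)*(1/13) = 176272/187 - 144/13 = 2264608/2431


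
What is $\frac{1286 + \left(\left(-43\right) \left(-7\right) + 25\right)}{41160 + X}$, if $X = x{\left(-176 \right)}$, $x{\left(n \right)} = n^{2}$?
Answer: $\frac{403}{18034} \approx 0.022347$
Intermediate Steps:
$X = 30976$ ($X = \left(-176\right)^{2} = 30976$)
$\frac{1286 + \left(\left(-43\right) \left(-7\right) + 25\right)}{41160 + X} = \frac{1286 + \left(\left(-43\right) \left(-7\right) + 25\right)}{41160 + 30976} = \frac{1286 + \left(301 + 25\right)}{72136} = \left(1286 + 326\right) \frac{1}{72136} = 1612 \cdot \frac{1}{72136} = \frac{403}{18034}$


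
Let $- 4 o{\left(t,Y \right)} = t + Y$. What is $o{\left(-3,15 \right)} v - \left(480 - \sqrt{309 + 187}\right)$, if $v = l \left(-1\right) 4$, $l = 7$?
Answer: $-396 + 4 \sqrt{31} \approx -373.73$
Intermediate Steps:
$v = -28$ ($v = 7 \left(-1\right) 4 = \left(-7\right) 4 = -28$)
$o{\left(t,Y \right)} = - \frac{Y}{4} - \frac{t}{4}$ ($o{\left(t,Y \right)} = - \frac{t + Y}{4} = - \frac{Y + t}{4} = - \frac{Y}{4} - \frac{t}{4}$)
$o{\left(-3,15 \right)} v - \left(480 - \sqrt{309 + 187}\right) = \left(\left(- \frac{1}{4}\right) 15 - - \frac{3}{4}\right) \left(-28\right) - \left(480 - \sqrt{309 + 187}\right) = \left(- \frac{15}{4} + \frac{3}{4}\right) \left(-28\right) - \left(480 - \sqrt{496}\right) = \left(-3\right) \left(-28\right) - \left(480 - 4 \sqrt{31}\right) = 84 - \left(480 - 4 \sqrt{31}\right) = -396 + 4 \sqrt{31}$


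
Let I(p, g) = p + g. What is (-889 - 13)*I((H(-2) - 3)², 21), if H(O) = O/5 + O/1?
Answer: -1131108/25 ≈ -45244.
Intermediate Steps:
H(O) = 6*O/5 (H(O) = O*(⅕) + O*1 = O/5 + O = 6*O/5)
I(p, g) = g + p
(-889 - 13)*I((H(-2) - 3)², 21) = (-889 - 13)*(21 + ((6/5)*(-2) - 3)²) = -902*(21 + (-12/5 - 3)²) = -902*(21 + (-27/5)²) = -902*(21 + 729/25) = -902*1254/25 = -1131108/25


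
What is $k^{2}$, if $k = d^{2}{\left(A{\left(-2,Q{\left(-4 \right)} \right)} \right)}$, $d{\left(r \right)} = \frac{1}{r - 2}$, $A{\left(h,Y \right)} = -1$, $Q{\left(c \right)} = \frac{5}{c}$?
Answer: $\frac{1}{81} \approx 0.012346$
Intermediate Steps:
$d{\left(r \right)} = \frac{1}{-2 + r}$
$k = \frac{1}{9}$ ($k = \left(\frac{1}{-2 - 1}\right)^{2} = \left(\frac{1}{-3}\right)^{2} = \left(- \frac{1}{3}\right)^{2} = \frac{1}{9} \approx 0.11111$)
$k^{2} = \left(\frac{1}{9}\right)^{2} = \frac{1}{81}$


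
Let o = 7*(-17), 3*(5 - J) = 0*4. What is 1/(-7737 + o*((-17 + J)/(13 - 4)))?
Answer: -3/22735 ≈ -0.00013196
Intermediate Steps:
J = 5 (J = 5 - 0*4 = 5 - ⅓*0 = 5 + 0 = 5)
o = -119
1/(-7737 + o*((-17 + J)/(13 - 4))) = 1/(-7737 - 119*(-17 + 5)/(13 - 4)) = 1/(-7737 - (-1428)/9) = 1/(-7737 - 119*(-4/3)) = 1/(-7737 + 476/3) = 1/(-22735/3) = -3/22735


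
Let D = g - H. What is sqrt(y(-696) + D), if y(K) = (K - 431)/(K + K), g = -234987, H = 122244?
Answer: 5*I*sqrt(1730480199)/348 ≈ 597.69*I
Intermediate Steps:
y(K) = (-431 + K)/(2*K) (y(K) = (-431 + K)/((2*K)) = (-431 + K)*(1/(2*K)) = (-431 + K)/(2*K))
D = -357231 (D = -234987 - 1*122244 = -234987 - 122244 = -357231)
sqrt(y(-696) + D) = sqrt((1/2)*(-431 - 696)/(-696) - 357231) = sqrt((1/2)*(-1/696)*(-1127) - 357231) = sqrt(1127/1392 - 357231) = sqrt(-497264425/1392) = 5*I*sqrt(1730480199)/348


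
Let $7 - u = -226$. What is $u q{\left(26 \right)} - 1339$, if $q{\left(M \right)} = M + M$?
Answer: $10777$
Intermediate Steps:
$u = 233$ ($u = 7 - -226 = 7 + 226 = 233$)
$q{\left(M \right)} = 2 M$
$u q{\left(26 \right)} - 1339 = 233 \cdot 2 \cdot 26 - 1339 = 233 \cdot 52 - 1339 = 12116 - 1339 = 10777$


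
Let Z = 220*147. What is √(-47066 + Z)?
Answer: I*√14726 ≈ 121.35*I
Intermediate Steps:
Z = 32340
√(-47066 + Z) = √(-47066 + 32340) = √(-14726) = I*√14726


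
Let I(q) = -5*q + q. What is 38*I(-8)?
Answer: 1216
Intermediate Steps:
I(q) = -4*q
38*I(-8) = 38*(-4*(-8)) = 38*32 = 1216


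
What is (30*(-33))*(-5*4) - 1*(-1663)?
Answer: 21463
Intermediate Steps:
(30*(-33))*(-5*4) - 1*(-1663) = -990*(-20) + 1663 = 19800 + 1663 = 21463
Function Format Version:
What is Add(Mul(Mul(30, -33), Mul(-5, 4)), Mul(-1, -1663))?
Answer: 21463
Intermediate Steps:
Add(Mul(Mul(30, -33), Mul(-5, 4)), Mul(-1, -1663)) = Add(Mul(-990, -20), 1663) = Add(19800, 1663) = 21463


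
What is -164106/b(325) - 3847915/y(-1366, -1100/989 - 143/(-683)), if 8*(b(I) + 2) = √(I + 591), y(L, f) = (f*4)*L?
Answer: -795435744091/24394920 - 218808*√229/55 ≈ -92810.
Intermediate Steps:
y(L, f) = 4*L*f (y(L, f) = (4*f)*L = 4*L*f)
b(I) = -2 + √(591 + I)/8 (b(I) = -2 + √(I + 591)/8 = -2 + √(591 + I)/8)
-164106/b(325) - 3847915/y(-1366, -1100/989 - 143/(-683)) = -164106/(-2 + √(591 + 325)/8) - 3847915*(-1/(5464*(-1100/989 - 143/(-683)))) = -164106/(-2 + √916/8) - 3847915*(-1/(5464*(-1100*1/989 - 143*(-1/683)))) = -164106/(-2 + (2*√229)/8) - 3847915*(-1/(5464*(-1100/989 + 143/683))) = -164106/(-2 + √229/4) - 3847915/(4*(-1366)*(-609873/675487)) = -164106/(-2 + √229/4) - 3847915/4878984/989 = -164106/(-2 + √229/4) - 3847915*989/4878984 = -164106/(-2 + √229/4) - 3805587935/4878984 = -3805587935/4878984 - 164106/(-2 + √229/4)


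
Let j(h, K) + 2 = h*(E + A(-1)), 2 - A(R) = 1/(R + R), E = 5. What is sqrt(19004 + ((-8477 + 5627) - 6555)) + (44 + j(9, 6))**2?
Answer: 47961/4 + sqrt(9599) ≈ 12088.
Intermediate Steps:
A(R) = 2 - 1/(2*R) (A(R) = 2 - 1/(R + R) = 2 - 1/(2*R))
j(h, K) = -2 + 15*h/2 (j(h, K) = -2 + h*(5 + (2 - 1/2/(-1))) = -2 + h*(5 + (2 - 1/2*(-1))) = -2 + h*(5 + (2 + 1/2)) = -2 + h*(5 + 5/2) = -2 + h*(15/2) = -2 + 15*h/2)
sqrt(19004 + ((-8477 + 5627) - 6555)) + (44 + j(9, 6))**2 = sqrt(19004 + ((-8477 + 5627) - 6555)) + (44 + (-2 + (15/2)*9))**2 = sqrt(19004 + (-2850 - 6555)) + (44 + (-2 + 135/2))**2 = sqrt(19004 - 9405) + (44 + 131/2)**2 = sqrt(9599) + (219/2)**2 = sqrt(9599) + 47961/4 = 47961/4 + sqrt(9599)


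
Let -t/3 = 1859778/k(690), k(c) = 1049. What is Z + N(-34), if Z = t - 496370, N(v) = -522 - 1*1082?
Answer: -527954060/1049 ≈ -5.0329e+5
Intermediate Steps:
N(v) = -1604 (N(v) = -522 - 1082 = -1604)
t = -5579334/1049 ≈ -5318.7
Z = -526271464/1049 (Z = -5579334/1049 - 496370 = -526271464/1049 ≈ -5.0169e+5)
Z + N(-34) = -526271464/1049 - 1604 = -527954060/1049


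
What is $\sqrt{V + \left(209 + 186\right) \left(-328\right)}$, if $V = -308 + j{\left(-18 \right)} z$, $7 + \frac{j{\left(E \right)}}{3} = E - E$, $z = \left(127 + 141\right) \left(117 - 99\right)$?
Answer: $2 i \sqrt{57793} \approx 480.8 i$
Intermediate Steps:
$z = 4824$ ($z = 268 \cdot 18 = 4824$)
$j{\left(E \right)} = -21$ ($j{\left(E \right)} = -21 + 3 \left(E - E\right) = -21 + 3 \cdot 0 = -21 + 0 = -21$)
$V = -101612$ ($V = -308 - 101304 = -101612$)
$\sqrt{V + \left(209 + 186\right) \left(-328\right)} = \sqrt{-101612 + \left(209 + 186\right) \left(-328\right)} = \sqrt{-101612 + 395 \left(-328\right)} = \sqrt{-101612 - 129560} = \sqrt{-231172} = 2 i \sqrt{57793}$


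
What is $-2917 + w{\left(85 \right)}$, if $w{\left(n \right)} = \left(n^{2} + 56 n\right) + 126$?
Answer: $9194$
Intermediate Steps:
$w{\left(n \right)} = 126 + n^{2} + 56 n$
$-2917 + w{\left(85 \right)} = -2917 + \left(126 + 85^{2} + 56 \cdot 85\right) = -2917 + \left(126 + 7225 + 4760\right) = -2917 + 12111 = 9194$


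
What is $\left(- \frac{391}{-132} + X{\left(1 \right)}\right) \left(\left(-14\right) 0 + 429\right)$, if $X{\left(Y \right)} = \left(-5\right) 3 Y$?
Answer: $- \frac{20657}{4} \approx -5164.3$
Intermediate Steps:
$X{\left(Y \right)} = - 15 Y$
$\left(- \frac{391}{-132} + X{\left(1 \right)}\right) \left(\left(-14\right) 0 + 429\right) = \left(- \frac{391}{-132} - 15\right) \left(\left(-14\right) 0 + 429\right) = \left(\left(-391\right) \left(- \frac{1}{132}\right) - 15\right) \left(0 + 429\right) = \left(\frac{391}{132} - 15\right) 429 = \left(- \frac{1589}{132}\right) 429 = - \frac{20657}{4}$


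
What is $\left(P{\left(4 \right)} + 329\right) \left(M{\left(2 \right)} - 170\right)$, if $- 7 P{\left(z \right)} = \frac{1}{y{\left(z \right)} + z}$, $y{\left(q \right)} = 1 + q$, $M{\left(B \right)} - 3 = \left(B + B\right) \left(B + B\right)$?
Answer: $- \frac{3129626}{63} \approx -49677.0$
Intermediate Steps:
$M{\left(B \right)} = 3 + 4 B^{2}$ ($M{\left(B \right)} = 3 + \left(B + B\right) \left(B + B\right) = 3 + 2 B 2 B = 3 + 4 B^{2}$)
$P{\left(z \right)} = - \frac{1}{7 \left(1 + 2 z\right)}$ ($P{\left(z \right)} = - \frac{1}{7 \left(\left(1 + z\right) + z\right)} = - \frac{1}{7 \left(1 + 2 z\right)}$)
$\left(P{\left(4 \right)} + 329\right) \left(M{\left(2 \right)} - 170\right) = \left(- \frac{1}{7 + 14 \cdot 4} + 329\right) \left(\left(3 + 4 \cdot 2^{2}\right) - 170\right) = \left(- \frac{1}{7 + 56} + 329\right) \left(\left(3 + 4 \cdot 4\right) - 170\right) = \left(- \frac{1}{63} + 329\right) \left(\left(3 + 16\right) - 170\right) = \left(\left(-1\right) \frac{1}{63} + 329\right) \left(19 - 170\right) = \left(- \frac{1}{63} + 329\right) \left(-151\right) = \frac{20726}{63} \left(-151\right) = - \frac{3129626}{63}$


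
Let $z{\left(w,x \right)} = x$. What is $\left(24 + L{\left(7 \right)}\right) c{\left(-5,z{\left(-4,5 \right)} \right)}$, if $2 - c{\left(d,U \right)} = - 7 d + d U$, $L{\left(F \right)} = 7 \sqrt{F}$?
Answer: $-192 - 56 \sqrt{7} \approx -340.16$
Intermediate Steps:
$c{\left(d,U \right)} = 2 + 7 d - U d$ ($c{\left(d,U \right)} = 2 - \left(- 7 d + d U\right) = 2 - \left(- 7 d + U d\right) = 2 + 7 d - U d$)
$\left(24 + L{\left(7 \right)}\right) c{\left(-5,z{\left(-4,5 \right)} \right)} = \left(24 + 7 \sqrt{7}\right) \left(2 + 7 \left(-5\right) - 5 \left(-5\right)\right) = \left(24 + 7 \sqrt{7}\right) \left(2 - 35 + 25\right) = \left(24 + 7 \sqrt{7}\right) \left(-8\right) = -192 - 56 \sqrt{7}$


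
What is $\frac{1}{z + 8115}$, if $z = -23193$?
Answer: $- \frac{1}{15078} \approx -6.6322 \cdot 10^{-5}$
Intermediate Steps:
$\frac{1}{z + 8115} = \frac{1}{-23193 + 8115} = \frac{1}{-15078} = - \frac{1}{15078}$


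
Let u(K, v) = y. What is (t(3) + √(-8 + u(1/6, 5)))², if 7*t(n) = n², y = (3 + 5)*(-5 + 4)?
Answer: -703/49 + 72*I/7 ≈ -14.347 + 10.286*I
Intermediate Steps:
y = -8 (y = 8*(-1) = -8)
u(K, v) = -8
t(n) = n²/7
(t(3) + √(-8 + u(1/6, 5)))² = ((⅐)*3² + √(-8 - 8))² = ((⅐)*9 + √(-16))² = (9/7 + 4*I)²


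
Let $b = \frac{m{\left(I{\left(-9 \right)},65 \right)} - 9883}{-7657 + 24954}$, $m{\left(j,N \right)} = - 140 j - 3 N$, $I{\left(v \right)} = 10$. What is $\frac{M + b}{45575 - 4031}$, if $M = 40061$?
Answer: $\frac{692923639}{718586568} \approx 0.96429$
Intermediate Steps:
$b = - \frac{11478}{17297}$ ($b = \frac{\left(\left(-140\right) 10 - 195\right) - 9883}{-7657 + 24954} = \frac{\left(-1400 - 195\right) - 9883}{17297} = \left(-1595 - 9883\right) \frac{1}{17297} = \left(-11478\right) \frac{1}{17297} = - \frac{11478}{17297} \approx -0.66358$)
$\frac{M + b}{45575 - 4031} = \frac{40061 - \frac{11478}{17297}}{45575 - 4031} = \frac{692923639}{17297 \cdot 41544} = \frac{692923639}{17297} \cdot \frac{1}{41544} = \frac{692923639}{718586568}$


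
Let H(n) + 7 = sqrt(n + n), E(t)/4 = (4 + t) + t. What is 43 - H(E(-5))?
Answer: 50 - 4*I*sqrt(3) ≈ 50.0 - 6.9282*I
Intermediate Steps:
E(t) = 16 + 8*t (E(t) = 4*((4 + t) + t) = 4*(4 + 2*t) = 16 + 8*t)
H(n) = -7 + sqrt(2)*sqrt(n) (H(n) = -7 + sqrt(n + n) = -7 + sqrt(2*n) = -7 + sqrt(2)*sqrt(n))
43 - H(E(-5)) = 43 - (-7 + sqrt(2)*sqrt(16 + 8*(-5))) = 43 - (-7 + sqrt(2)*sqrt(16 - 40)) = 43 - (-7 + sqrt(2)*sqrt(-24)) = 43 - (-7 + sqrt(2)*(2*I*sqrt(6))) = 43 - (-7 + 4*I*sqrt(3)) = 43 + (7 - 4*I*sqrt(3)) = 50 - 4*I*sqrt(3)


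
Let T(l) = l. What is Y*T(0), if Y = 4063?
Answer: 0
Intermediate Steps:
Y*T(0) = 4063*0 = 0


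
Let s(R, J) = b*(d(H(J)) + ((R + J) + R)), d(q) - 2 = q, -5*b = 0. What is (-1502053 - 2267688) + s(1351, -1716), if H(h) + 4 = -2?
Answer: -3769741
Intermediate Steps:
H(h) = -6 (H(h) = -4 - 2 = -6)
b = 0 (b = -1/5*0 = 0)
d(q) = 2 + q
s(R, J) = 0 (s(R, J) = 0*((2 - 6) + ((R + J) + R)) = 0*(-4 + ((J + R) + R)) = 0*(-4 + (J + 2*R)) = 0*(-4 + J + 2*R) = 0)
(-1502053 - 2267688) + s(1351, -1716) = (-1502053 - 2267688) + 0 = -3769741 + 0 = -3769741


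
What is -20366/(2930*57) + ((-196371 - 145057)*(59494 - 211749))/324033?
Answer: 482325628073629/3006486185 ≈ 1.6043e+5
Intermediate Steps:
-20366/(2930*57) + ((-196371 - 145057)*(59494 - 211749))/324033 = -20366/167010 - 341428*(-152255)*(1/324033) = -20366*1/167010 + 51984120140*(1/324033) = -10183/83505 + 51984120140/324033 = 482325628073629/3006486185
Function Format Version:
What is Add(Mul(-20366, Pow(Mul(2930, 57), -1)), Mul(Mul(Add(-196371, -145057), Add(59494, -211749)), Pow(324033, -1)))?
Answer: Rational(482325628073629, 3006486185) ≈ 1.6043e+5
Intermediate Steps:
Add(Mul(-20366, Pow(Mul(2930, 57), -1)), Mul(Mul(Add(-196371, -145057), Add(59494, -211749)), Pow(324033, -1))) = Add(Mul(-20366, Pow(167010, -1)), Mul(Mul(-341428, -152255), Rational(1, 324033))) = Add(Mul(-20366, Rational(1, 167010)), Mul(51984120140, Rational(1, 324033))) = Add(Rational(-10183, 83505), Rational(51984120140, 324033)) = Rational(482325628073629, 3006486185)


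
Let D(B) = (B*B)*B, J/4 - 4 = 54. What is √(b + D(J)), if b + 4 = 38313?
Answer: √12525477 ≈ 3539.1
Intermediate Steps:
J = 232 (J = 16 + 4*54 = 16 + 216 = 232)
b = 38309 (b = -4 + 38313 = 38309)
D(B) = B³ (D(B) = B²*B = B³)
√(b + D(J)) = √(38309 + 232³) = √(38309 + 12487168) = √12525477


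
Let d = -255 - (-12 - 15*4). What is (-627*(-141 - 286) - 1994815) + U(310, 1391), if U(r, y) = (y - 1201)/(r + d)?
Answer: -219339732/127 ≈ -1.7271e+6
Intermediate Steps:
d = -183 (d = -255 - (-12 - 60) = -255 - 1*(-72) = -255 + 72 = -183)
U(r, y) = (-1201 + y)/(-183 + r) (U(r, y) = (y - 1201)/(r - 183) = (-1201 + y)/(-183 + r))
(-627*(-141 - 286) - 1994815) + U(310, 1391) = (-627*(-141 - 286) - 1994815) + (-1201 + 1391)/(-183 + 310) = (-627*(-427) - 1994815) + 190/127 = (267729 - 1994815) + (1/127)*190 = -1727086 + 190/127 = -219339732/127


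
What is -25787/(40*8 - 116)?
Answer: -25787/204 ≈ -126.41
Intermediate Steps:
-25787/(40*8 - 116) = -25787/(320 - 116) = -25787/204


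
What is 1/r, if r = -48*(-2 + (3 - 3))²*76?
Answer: -1/14592 ≈ -6.8531e-5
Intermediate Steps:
r = -14592 (r = -48*(-2 + 0)²*76 = -48*(-2)²*76 = -48*4*76 = -192*76 = -14592)
1/r = 1/(-14592) = -1/14592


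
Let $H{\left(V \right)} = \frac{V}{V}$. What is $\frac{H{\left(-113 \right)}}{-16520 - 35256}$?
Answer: $- \frac{1}{51776} \approx -1.9314 \cdot 10^{-5}$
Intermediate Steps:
$H{\left(V \right)} = 1$
$\frac{H{\left(-113 \right)}}{-16520 - 35256} = 1 \frac{1}{-16520 - 35256} = 1 \frac{1}{-51776} = 1 \left(- \frac{1}{51776}\right) = - \frac{1}{51776}$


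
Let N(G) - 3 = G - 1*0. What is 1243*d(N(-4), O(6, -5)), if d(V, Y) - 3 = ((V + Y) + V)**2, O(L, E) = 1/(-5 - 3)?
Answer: 597883/64 ≈ 9341.9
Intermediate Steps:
N(G) = 3 + G (N(G) = 3 + (G - 1*0) = 3 + (G + 0) = 3 + G)
O(L, E) = -1/8 (O(L, E) = 1/(-8) = -1/8)
d(V, Y) = 3 + (Y + 2*V)**2 (d(V, Y) = 3 + ((V + Y) + V)**2 = 3 + (Y + 2*V)**2)
1243*d(N(-4), O(6, -5)) = 1243*(3 + (-1/8 + 2*(3 - 4))**2) = 1243*(3 + (-1/8 + 2*(-1))**2) = 1243*(3 + (-1/8 - 2)**2) = 1243*(3 + (-17/8)**2) = 1243*(3 + 289/64) = 1243*(481/64) = 597883/64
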